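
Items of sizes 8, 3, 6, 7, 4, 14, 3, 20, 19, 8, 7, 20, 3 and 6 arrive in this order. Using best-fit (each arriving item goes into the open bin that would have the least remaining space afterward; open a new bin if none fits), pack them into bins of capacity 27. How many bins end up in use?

  8 → bin 1 (new)  [load 8/27]
  3 → bin 1  [load 11/27]
  6 → bin 1  [load 17/27]
  7 → bin 1  [load 24/27]
  4 → bin 2 (new)  [load 4/27]
  14 → bin 2  [load 18/27]
  3 → bin 1  [load 27/27]
  20 → bin 3 (new)  [load 20/27]
  19 → bin 4 (new)  [load 19/27]
  8 → bin 4  [load 27/27]
  7 → bin 3  [load 27/27]
  20 → bin 5 (new)  [load 20/27]
  3 → bin 5  [load 23/27]
  6 → bin 2  [load 24/27]
5 bins opened.

5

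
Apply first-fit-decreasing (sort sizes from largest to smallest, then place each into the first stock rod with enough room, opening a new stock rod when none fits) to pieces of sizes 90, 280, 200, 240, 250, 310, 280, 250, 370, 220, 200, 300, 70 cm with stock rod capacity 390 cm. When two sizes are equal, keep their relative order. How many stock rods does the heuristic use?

11

Sorted descending: 370, 310, 300, 280, 280, 250, 250, 240, 220, 200, 200, 90, 70.
  370 → stock rod 1 (new)  [load 370/390]
  310 → stock rod 2 (new)  [load 310/390]
  300 → stock rod 3 (new)  [load 300/390]
  280 → stock rod 4 (new)  [load 280/390]
  280 → stock rod 5 (new)  [load 280/390]
  250 → stock rod 6 (new)  [load 250/390]
  250 → stock rod 7 (new)  [load 250/390]
  240 → stock rod 8 (new)  [load 240/390]
  220 → stock rod 9 (new)  [load 220/390]
  200 → stock rod 10 (new)  [load 200/390]
  200 → stock rod 11 (new)  [load 200/390]
  90 → stock rod 3  [load 390/390]
  70 → stock rod 2  [load 380/390]
11 stock rods opened.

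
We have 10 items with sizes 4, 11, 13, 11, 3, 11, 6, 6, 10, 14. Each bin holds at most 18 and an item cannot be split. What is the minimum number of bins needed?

6

Total = 14 + 13 + 11 + 11 + 11 + 10 + 6 + 6 + 4 + 3 = 89.
Lower bound: ⌈89/18⌉ = 5 bins.
Also, 6 items each exceed 9, and no two of those can share a bin, so at least 6 bins are needed.
A packing using 6 bins:
  bin 1: 14 + 4 = 18
  bin 2: 13 + 3 = 16
  bin 3: 11 + 6 = 17
  bin 4: 11 + 6 = 17
  bin 5: 11 = 11
  bin 6: 10 = 10
This matches the lower bound, so 6 is optimal.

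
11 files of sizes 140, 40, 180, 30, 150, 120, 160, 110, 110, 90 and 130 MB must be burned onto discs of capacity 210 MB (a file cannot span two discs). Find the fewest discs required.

8

Total = 180 + 160 + 150 + 140 + 130 + 120 + 110 + 110 + 90 + 40 + 30 = 1260 MB.
Lower bound: ⌈1260/210⌉ = 6 discs.
Also, 8 files each exceed 105 MB, and no two of those can share a disc, so at least 8 discs are needed.
A packing using 8 discs:
  disc 1: 180 + 30 = 210
  disc 2: 160 + 40 = 200
  disc 3: 150 = 150
  disc 4: 140 = 140
  disc 5: 130 = 130
  disc 6: 120 + 90 = 210
  disc 7: 110 = 110
  disc 8: 110 = 110
This matches the lower bound, so 8 is optimal.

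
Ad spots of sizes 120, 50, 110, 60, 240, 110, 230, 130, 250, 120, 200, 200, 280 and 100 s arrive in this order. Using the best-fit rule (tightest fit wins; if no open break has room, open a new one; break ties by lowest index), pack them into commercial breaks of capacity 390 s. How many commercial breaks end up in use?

  120 → break 1 (new)  [load 120/390]
  50 → break 1  [load 170/390]
  110 → break 1  [load 280/390]
  60 → break 1  [load 340/390]
  240 → break 2 (new)  [load 240/390]
  110 → break 2  [load 350/390]
  230 → break 3 (new)  [load 230/390]
  130 → break 3  [load 360/390]
  250 → break 4 (new)  [load 250/390]
  120 → break 4  [load 370/390]
  200 → break 5 (new)  [load 200/390]
  200 → break 6 (new)  [load 200/390]
  280 → break 7 (new)  [load 280/390]
  100 → break 7  [load 380/390]
7 commercial breaks opened.

7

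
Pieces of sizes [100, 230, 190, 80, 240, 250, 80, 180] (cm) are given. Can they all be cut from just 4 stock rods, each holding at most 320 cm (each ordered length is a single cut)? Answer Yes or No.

Total = 1350 cm; ⌈1350/320⌉ = 5.
At least 5 stock rods are required, but only 4 are allowed.

No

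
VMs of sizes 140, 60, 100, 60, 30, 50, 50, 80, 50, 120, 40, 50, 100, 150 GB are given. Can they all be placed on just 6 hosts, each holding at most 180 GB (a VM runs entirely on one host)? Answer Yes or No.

No

Total = 1080 GB; ⌈1080/180⌉ = 6.
The bound of 6 does not rule out 6, but exhaustive search shows no assignment into 6 hosts of capacity 180 GB exists — the minimum is 7.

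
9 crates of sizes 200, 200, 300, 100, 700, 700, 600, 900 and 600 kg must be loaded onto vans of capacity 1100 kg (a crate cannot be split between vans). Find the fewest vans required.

5

Total = 900 + 700 + 700 + 600 + 600 + 300 + 200 + 200 + 100 = 4300 kg.
Lower bound: ⌈4300/1100⌉ = 4 vans.
Also, 5 crates each exceed 550 kg, and no two of those can share a van, so at least 5 vans are needed.
A packing using 5 vans:
  van 1: 900 + 200 = 1100
  van 2: 700 + 300 + 100 = 1100
  van 3: 700 + 200 = 900
  van 4: 600 = 600
  van 5: 600 = 600
This matches the lower bound, so 5 is optimal.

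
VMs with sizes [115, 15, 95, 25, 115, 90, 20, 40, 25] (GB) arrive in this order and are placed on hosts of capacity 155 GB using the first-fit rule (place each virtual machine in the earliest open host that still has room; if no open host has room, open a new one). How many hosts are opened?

4

  115 → host 1 (new)  [load 115/155]
  15 → host 1  [load 130/155]
  95 → host 2 (new)  [load 95/155]
  25 → host 1  [load 155/155]
  115 → host 3 (new)  [load 115/155]
  90 → host 4 (new)  [load 90/155]
  20 → host 2  [load 115/155]
  40 → host 2  [load 155/155]
  25 → host 3  [load 140/155]
4 hosts opened.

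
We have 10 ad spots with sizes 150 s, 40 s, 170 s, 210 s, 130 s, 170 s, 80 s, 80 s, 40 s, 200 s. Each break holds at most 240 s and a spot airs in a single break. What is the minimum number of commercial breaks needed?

Total = 210 + 200 + 170 + 170 + 150 + 130 + 80 + 80 + 40 + 40 = 1270 s.
Lower bound: ⌈1270/240⌉ = 6 commercial breaks.
A packing using 6 commercial breaks:
  break 1: 210 = 210
  break 2: 200 + 40 = 240
  break 3: 170 + 40 = 210
  break 4: 170 = 170
  break 5: 150 + 80 = 230
  break 6: 130 + 80 = 210
This matches the lower bound, so 6 is optimal.

6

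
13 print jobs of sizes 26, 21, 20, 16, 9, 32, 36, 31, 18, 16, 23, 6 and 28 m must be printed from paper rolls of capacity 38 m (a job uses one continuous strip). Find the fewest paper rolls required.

Total = 36 + 32 + 31 + 28 + 26 + 23 + 21 + 20 + 18 + 16 + 16 + 9 + 6 = 282 m.
Lower bound: ⌈282/38⌉ = 8 paper rolls.
A packing using 9 paper rolls:
  roll 1: 36 = 36
  roll 2: 32 + 6 = 38
  roll 3: 31 = 31
  roll 4: 28 + 9 = 37
  roll 5: 26 = 26
  roll 6: 23 = 23
  roll 7: 21 + 16 = 37
  roll 8: 20 + 18 = 38
  roll 9: 16 = 16
No arrangement into 8 paper rolls stays within capacity, so 9 is optimal.

9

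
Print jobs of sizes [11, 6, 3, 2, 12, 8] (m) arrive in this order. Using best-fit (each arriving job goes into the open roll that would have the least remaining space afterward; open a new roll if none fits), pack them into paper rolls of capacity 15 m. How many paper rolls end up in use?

4

  11 → roll 1 (new)  [load 11/15]
  6 → roll 2 (new)  [load 6/15]
  3 → roll 1  [load 14/15]
  2 → roll 2  [load 8/15]
  12 → roll 3 (new)  [load 12/15]
  8 → roll 4 (new)  [load 8/15]
4 paper rolls opened.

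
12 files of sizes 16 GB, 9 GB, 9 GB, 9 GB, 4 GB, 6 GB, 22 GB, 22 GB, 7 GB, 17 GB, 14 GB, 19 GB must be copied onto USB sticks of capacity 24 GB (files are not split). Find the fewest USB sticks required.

Total = 22 + 22 + 19 + 17 + 16 + 14 + 9 + 9 + 9 + 7 + 6 + 4 = 154 GB.
Lower bound: ⌈154/24⌉ = 7 USB sticks.
A packing using 7 USB sticks:
  USB stick 1: 22 = 22
  USB stick 2: 22 = 22
  USB stick 3: 19 + 4 = 23
  USB stick 4: 17 + 7 = 24
  USB stick 5: 16 + 6 = 22
  USB stick 6: 14 + 9 = 23
  USB stick 7: 9 + 9 = 18
This matches the lower bound, so 7 is optimal.

7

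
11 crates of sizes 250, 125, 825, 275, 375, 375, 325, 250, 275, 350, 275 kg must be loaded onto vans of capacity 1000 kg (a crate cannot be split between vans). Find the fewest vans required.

4

Total = 825 + 375 + 375 + 350 + 325 + 275 + 275 + 275 + 250 + 250 + 125 = 3700 kg.
Lower bound: ⌈3700/1000⌉ = 4 vans.
A packing using 4 vans:
  van 1: 825 + 125 = 950
  van 2: 375 + 375 + 250 = 1000
  van 3: 350 + 325 + 275 = 950
  van 4: 275 + 275 + 250 = 800
This matches the lower bound, so 4 is optimal.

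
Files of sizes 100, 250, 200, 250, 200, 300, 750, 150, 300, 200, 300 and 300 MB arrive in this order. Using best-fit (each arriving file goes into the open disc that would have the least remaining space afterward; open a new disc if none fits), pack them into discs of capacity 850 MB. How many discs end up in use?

5

  100 → disc 1 (new)  [load 100/850]
  250 → disc 1  [load 350/850]
  200 → disc 1  [load 550/850]
  250 → disc 1  [load 800/850]
  200 → disc 2 (new)  [load 200/850]
  300 → disc 2  [load 500/850]
  750 → disc 3 (new)  [load 750/850]
  150 → disc 2  [load 650/850]
  300 → disc 4 (new)  [load 300/850]
  200 → disc 2  [load 850/850]
  300 → disc 4  [load 600/850]
  300 → disc 5 (new)  [load 300/850]
5 discs opened.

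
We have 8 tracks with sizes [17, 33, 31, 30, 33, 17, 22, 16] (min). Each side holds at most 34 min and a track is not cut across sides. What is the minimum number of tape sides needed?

Total = 33 + 33 + 31 + 30 + 22 + 17 + 17 + 16 = 199 min.
Lower bound: ⌈199/34⌉ = 6 tape sides.
A packing using 7 tape sides:
  side 1: 33 = 33
  side 2: 33 = 33
  side 3: 31 = 31
  side 4: 30 = 30
  side 5: 22 = 22
  side 6: 17 + 17 = 34
  side 7: 16 = 16
No arrangement into 6 tape sides stays within capacity, so 7 is optimal.

7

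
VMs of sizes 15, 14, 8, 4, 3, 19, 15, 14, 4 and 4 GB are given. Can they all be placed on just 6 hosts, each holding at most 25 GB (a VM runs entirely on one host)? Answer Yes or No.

A valid assignment using 5 hosts:
  host 1: 19 + 4 = 23
  host 2: 15 + 8 = 23
  host 3: 15 + 4 + 4 = 23
  host 4: 14 + 3 = 17
  host 5: 14 = 14
That uses only 5 ≤ 6, so 6 hosts are enough.

Yes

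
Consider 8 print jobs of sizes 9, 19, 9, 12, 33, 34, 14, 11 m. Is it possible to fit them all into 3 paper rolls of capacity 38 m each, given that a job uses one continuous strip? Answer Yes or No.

Total = 141 m; ⌈141/38⌉ = 4.
At least 4 paper rolls are required, but only 3 are allowed.

No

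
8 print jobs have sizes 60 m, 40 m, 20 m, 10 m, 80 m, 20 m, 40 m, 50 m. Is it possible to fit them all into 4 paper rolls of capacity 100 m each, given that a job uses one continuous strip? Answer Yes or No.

Yes

A valid assignment using 4 paper rolls:
  roll 1: 80 + 20 = 100
  roll 2: 60 + 40 = 100
  roll 3: 50 + 40 + 10 = 100
  roll 4: 20 = 20
Every load is within 100 m, so 4 paper rolls suffice.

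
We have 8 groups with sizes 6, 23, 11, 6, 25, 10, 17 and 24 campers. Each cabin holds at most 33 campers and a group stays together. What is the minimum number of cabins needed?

4

Total = 25 + 24 + 23 + 17 + 11 + 10 + 6 + 6 = 122 campers.
Lower bound: ⌈122/33⌉ = 4 cabins.
A packing using 4 cabins:
  cabin 1: 25 + 6 = 31
  cabin 2: 24 + 6 = 30
  cabin 3: 23 + 10 = 33
  cabin 4: 17 + 11 = 28
This matches the lower bound, so 4 is optimal.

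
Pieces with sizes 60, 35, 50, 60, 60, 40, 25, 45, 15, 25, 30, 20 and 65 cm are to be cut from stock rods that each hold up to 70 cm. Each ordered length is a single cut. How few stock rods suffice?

9

Total = 65 + 60 + 60 + 60 + 50 + 45 + 40 + 35 + 30 + 25 + 25 + 20 + 15 = 530 cm.
Lower bound: ⌈530/70⌉ = 8 stock rods.
A packing using 9 stock rods:
  stock rod 1: 65 = 65
  stock rod 2: 60 = 60
  stock rod 3: 60 = 60
  stock rod 4: 60 = 60
  stock rod 5: 50 + 20 = 70
  stock rod 6: 45 + 25 = 70
  stock rod 7: 40 + 30 = 70
  stock rod 8: 35 + 25 = 60
  stock rod 9: 15 = 15
No arrangement into 8 stock rods stays within capacity, so 9 is optimal.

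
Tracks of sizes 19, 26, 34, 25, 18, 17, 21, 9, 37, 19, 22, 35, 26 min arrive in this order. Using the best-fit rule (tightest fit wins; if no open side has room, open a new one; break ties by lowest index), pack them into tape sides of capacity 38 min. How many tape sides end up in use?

10

  19 → side 1 (new)  [load 19/38]
  26 → side 2 (new)  [load 26/38]
  34 → side 3 (new)  [load 34/38]
  25 → side 4 (new)  [load 25/38]
  18 → side 1  [load 37/38]
  17 → side 5 (new)  [load 17/38]
  21 → side 5  [load 38/38]
  9 → side 2  [load 35/38]
  37 → side 6 (new)  [load 37/38]
  19 → side 7 (new)  [load 19/38]
  22 → side 8 (new)  [load 22/38]
  35 → side 9 (new)  [load 35/38]
  26 → side 10 (new)  [load 26/38]
10 tape sides opened.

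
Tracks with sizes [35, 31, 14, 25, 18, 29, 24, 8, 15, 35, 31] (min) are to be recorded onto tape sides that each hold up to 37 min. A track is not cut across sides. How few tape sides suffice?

9

Total = 35 + 35 + 31 + 31 + 29 + 25 + 24 + 18 + 15 + 14 + 8 = 265 min.
Lower bound: ⌈265/37⌉ = 8 tape sides.
A packing using 9 tape sides:
  side 1: 35 = 35
  side 2: 35 = 35
  side 3: 31 = 31
  side 4: 31 = 31
  side 5: 29 + 8 = 37
  side 6: 25 = 25
  side 7: 24 = 24
  side 8: 18 + 15 = 33
  side 9: 14 = 14
No arrangement into 8 tape sides stays within capacity, so 9 is optimal.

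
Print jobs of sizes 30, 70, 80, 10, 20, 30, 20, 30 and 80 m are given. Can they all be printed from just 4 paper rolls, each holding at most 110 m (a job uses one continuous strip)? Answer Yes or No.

Yes

A valid assignment using 4 paper rolls:
  roll 1: 80 + 30 = 110
  roll 2: 80 + 30 = 110
  roll 3: 70 + 30 + 10 = 110
  roll 4: 20 + 20 = 40
Every load is within 110 m, so 4 paper rolls suffice.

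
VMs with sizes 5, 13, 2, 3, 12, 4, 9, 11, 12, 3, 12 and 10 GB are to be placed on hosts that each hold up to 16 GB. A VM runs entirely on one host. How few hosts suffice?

Total = 13 + 12 + 12 + 12 + 11 + 10 + 9 + 5 + 4 + 3 + 3 + 2 = 96 GB.
Lower bound: ⌈96/16⌉ = 6 hosts.
Also, 7 VMs each exceed 8 GB, and no two of those can share a host, so at least 7 hosts are needed.
A packing using 7 hosts:
  host 1: 13 + 3 = 16
  host 2: 12 + 4 = 16
  host 3: 12 + 3 = 15
  host 4: 12 + 2 = 14
  host 5: 11 + 5 = 16
  host 6: 10 = 10
  host 7: 9 = 9
This matches the lower bound, so 7 is optimal.

7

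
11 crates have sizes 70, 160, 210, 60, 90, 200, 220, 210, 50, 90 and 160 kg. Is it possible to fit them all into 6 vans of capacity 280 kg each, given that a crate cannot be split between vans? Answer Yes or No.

A valid assignment using 6 vans:
  van 1: 220 + 60 = 280
  van 2: 210 + 70 = 280
  van 3: 210 + 50 = 260
  van 4: 200 = 200
  van 5: 160 + 90 = 250
  van 6: 160 + 90 = 250
Every load is within 280 kg, so 6 vans suffice.

Yes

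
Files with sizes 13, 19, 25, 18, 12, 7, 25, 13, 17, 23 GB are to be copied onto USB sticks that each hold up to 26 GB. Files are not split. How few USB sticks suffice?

8

Total = 25 + 25 + 23 + 19 + 18 + 17 + 13 + 13 + 12 + 7 = 172 GB.
Lower bound: ⌈172/26⌉ = 7 USB sticks.
A packing using 8 USB sticks:
  USB stick 1: 25 = 25
  USB stick 2: 25 = 25
  USB stick 3: 23 = 23
  USB stick 4: 19 + 7 = 26
  USB stick 5: 18 = 18
  USB stick 6: 17 = 17
  USB stick 7: 13 + 13 = 26
  USB stick 8: 12 = 12
No arrangement into 7 USB sticks stays within capacity, so 8 is optimal.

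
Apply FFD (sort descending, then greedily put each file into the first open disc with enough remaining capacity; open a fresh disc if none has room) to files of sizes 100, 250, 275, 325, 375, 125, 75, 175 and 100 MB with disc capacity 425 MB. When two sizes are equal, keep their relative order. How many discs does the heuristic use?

5

Sorted descending: 375, 325, 275, 250, 175, 125, 100, 100, 75.
  375 → disc 1 (new)  [load 375/425]
  325 → disc 2 (new)  [load 325/425]
  275 → disc 3 (new)  [load 275/425]
  250 → disc 4 (new)  [load 250/425]
  175 → disc 4  [load 425/425]
  125 → disc 3  [load 400/425]
  100 → disc 2  [load 425/425]
  100 → disc 5 (new)  [load 100/425]
  75 → disc 5  [load 175/425]
5 discs opened.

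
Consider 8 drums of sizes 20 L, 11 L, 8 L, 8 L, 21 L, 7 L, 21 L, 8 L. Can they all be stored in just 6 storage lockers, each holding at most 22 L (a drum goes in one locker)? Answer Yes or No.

Yes

A valid assignment using 6 storage lockers:
  locker 1: 21 = 21
  locker 2: 21 = 21
  locker 3: 20 = 20
  locker 4: 11 + 8 = 19
  locker 5: 8 + 8 = 16
  locker 6: 7 = 7
Every load is within 22 L, so 6 storage lockers suffice.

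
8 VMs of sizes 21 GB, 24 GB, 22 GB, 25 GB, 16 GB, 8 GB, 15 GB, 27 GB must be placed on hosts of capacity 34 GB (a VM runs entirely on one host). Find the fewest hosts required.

6

Total = 27 + 25 + 24 + 22 + 21 + 16 + 15 + 8 = 158 GB.
Lower bound: ⌈158/34⌉ = 5 hosts.
A packing using 6 hosts:
  host 1: 27 = 27
  host 2: 25 + 8 = 33
  host 3: 24 = 24
  host 4: 22 = 22
  host 5: 21 = 21
  host 6: 16 + 15 = 31
No arrangement into 5 hosts stays within capacity, so 6 is optimal.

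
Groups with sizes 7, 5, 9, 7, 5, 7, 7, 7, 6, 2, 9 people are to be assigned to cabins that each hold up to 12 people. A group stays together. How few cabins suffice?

8

Total = 9 + 9 + 7 + 7 + 7 + 7 + 7 + 6 + 5 + 5 + 2 = 71 people.
Lower bound: ⌈71/12⌉ = 6 cabins.
Also, 7 groups each exceed 6 people, and no two of those can share a cabin, so at least 7 cabins are needed.
A packing using 8 cabins:
  cabin 1: 9 + 2 = 11
  cabin 2: 9 = 9
  cabin 3: 7 + 5 = 12
  cabin 4: 7 + 5 = 12
  cabin 5: 7 = 7
  cabin 6: 7 = 7
  cabin 7: 7 = 7
  cabin 8: 6 = 6
No arrangement into 7 cabins stays within capacity, so 8 is optimal.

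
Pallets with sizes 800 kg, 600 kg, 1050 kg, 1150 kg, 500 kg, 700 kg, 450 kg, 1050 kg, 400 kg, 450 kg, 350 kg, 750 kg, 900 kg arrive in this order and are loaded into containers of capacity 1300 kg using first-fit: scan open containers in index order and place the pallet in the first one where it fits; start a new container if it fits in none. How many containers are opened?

  800 → container 1 (new)  [load 800/1300]
  600 → container 2 (new)  [load 600/1300]
  1050 → container 3 (new)  [load 1050/1300]
  1150 → container 4 (new)  [load 1150/1300]
  500 → container 1  [load 1300/1300]
  700 → container 2  [load 1300/1300]
  450 → container 5 (new)  [load 450/1300]
  1050 → container 6 (new)  [load 1050/1300]
  400 → container 5  [load 850/1300]
  450 → container 5  [load 1300/1300]
  350 → container 7 (new)  [load 350/1300]
  750 → container 7  [load 1100/1300]
  900 → container 8 (new)  [load 900/1300]
8 containers opened.

8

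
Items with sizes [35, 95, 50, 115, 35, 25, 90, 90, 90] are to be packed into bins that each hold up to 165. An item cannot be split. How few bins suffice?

Total = 115 + 95 + 90 + 90 + 90 + 50 + 35 + 35 + 25 = 625.
Lower bound: ⌈625/165⌉ = 4 bins.
Also, 5 items each exceed 165/2, and no two of those can share a bin, so at least 5 bins are needed.
A packing using 5 bins:
  bin 1: 115 + 50 = 165
  bin 2: 95 + 35 + 35 = 165
  bin 3: 90 + 25 = 115
  bin 4: 90 = 90
  bin 5: 90 = 90
This matches the lower bound, so 5 is optimal.

5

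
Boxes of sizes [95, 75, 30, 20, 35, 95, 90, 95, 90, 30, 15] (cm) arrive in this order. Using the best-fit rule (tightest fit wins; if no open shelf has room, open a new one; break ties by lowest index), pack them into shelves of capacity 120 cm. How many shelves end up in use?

7

  95 → shelf 1 (new)  [load 95/120]
  75 → shelf 2 (new)  [load 75/120]
  30 → shelf 2  [load 105/120]
  20 → shelf 1  [load 115/120]
  35 → shelf 3 (new)  [load 35/120]
  95 → shelf 4 (new)  [load 95/120]
  90 → shelf 5 (new)  [load 90/120]
  95 → shelf 6 (new)  [load 95/120]
  90 → shelf 7 (new)  [load 90/120]
  30 → shelf 5  [load 120/120]
  15 → shelf 2  [load 120/120]
7 shelves opened.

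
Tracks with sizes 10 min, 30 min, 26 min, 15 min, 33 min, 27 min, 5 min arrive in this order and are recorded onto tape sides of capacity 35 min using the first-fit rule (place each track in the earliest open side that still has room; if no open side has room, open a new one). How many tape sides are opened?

5

  10 → side 1 (new)  [load 10/35]
  30 → side 2 (new)  [load 30/35]
  26 → side 3 (new)  [load 26/35]
  15 → side 1  [load 25/35]
  33 → side 4 (new)  [load 33/35]
  27 → side 5 (new)  [load 27/35]
  5 → side 1  [load 30/35]
5 tape sides opened.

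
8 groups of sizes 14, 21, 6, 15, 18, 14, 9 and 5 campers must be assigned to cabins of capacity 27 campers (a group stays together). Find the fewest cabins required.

Total = 21 + 18 + 15 + 14 + 14 + 9 + 6 + 5 = 102 campers.
Lower bound: ⌈102/27⌉ = 4 cabins.
Also, 5 groups each exceed 27/2 campers, and no two of those can share a cabin, so at least 5 cabins are needed.
A packing using 5 cabins:
  cabin 1: 21 + 6 = 27
  cabin 2: 18 + 9 = 27
  cabin 3: 15 + 5 = 20
  cabin 4: 14 = 14
  cabin 5: 14 = 14
This matches the lower bound, so 5 is optimal.

5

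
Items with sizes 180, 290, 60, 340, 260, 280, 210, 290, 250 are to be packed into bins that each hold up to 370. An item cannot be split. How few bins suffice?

Total = 340 + 290 + 290 + 280 + 260 + 250 + 210 + 180 + 60 = 2160.
Lower bound: ⌈2160/370⌉ = 6 bins.
Also, 7 items each exceed 185, and no two of those can share a bin, so at least 7 bins are needed.
A packing using 8 bins:
  bin 1: 340 = 340
  bin 2: 290 + 60 = 350
  bin 3: 290 = 290
  bin 4: 280 = 280
  bin 5: 260 = 260
  bin 6: 250 = 250
  bin 7: 210 = 210
  bin 8: 180 = 180
No arrangement into 7 bins stays within capacity, so 8 is optimal.

8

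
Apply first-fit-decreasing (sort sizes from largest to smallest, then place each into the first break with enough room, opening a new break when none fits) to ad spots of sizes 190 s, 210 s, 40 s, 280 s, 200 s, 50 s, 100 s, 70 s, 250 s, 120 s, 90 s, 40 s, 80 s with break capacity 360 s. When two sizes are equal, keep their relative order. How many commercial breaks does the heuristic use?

Sorted descending: 280, 250, 210, 200, 190, 120, 100, 90, 80, 70, 50, 40, 40.
  280 → break 1 (new)  [load 280/360]
  250 → break 2 (new)  [load 250/360]
  210 → break 3 (new)  [load 210/360]
  200 → break 4 (new)  [load 200/360]
  190 → break 5 (new)  [load 190/360]
  120 → break 3  [load 330/360]
  100 → break 2  [load 350/360]
  90 → break 4  [load 290/360]
  80 → break 1  [load 360/360]
  70 → break 4  [load 360/360]
  50 → break 5  [load 240/360]
  40 → break 5  [load 280/360]
  40 → break 5  [load 320/360]
5 commercial breaks opened.

5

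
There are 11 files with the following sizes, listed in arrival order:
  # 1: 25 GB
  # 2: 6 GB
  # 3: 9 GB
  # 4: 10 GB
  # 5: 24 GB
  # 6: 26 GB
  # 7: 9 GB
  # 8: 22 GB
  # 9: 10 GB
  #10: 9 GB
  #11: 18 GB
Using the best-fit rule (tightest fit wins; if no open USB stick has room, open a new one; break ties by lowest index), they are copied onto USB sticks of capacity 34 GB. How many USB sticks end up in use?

  25 → USB stick 1 (new)  [load 25/34]
  6 → USB stick 1  [load 31/34]
  9 → USB stick 2 (new)  [load 9/34]
  10 → USB stick 2  [load 19/34]
  24 → USB stick 3 (new)  [load 24/34]
  26 → USB stick 4 (new)  [load 26/34]
  9 → USB stick 3  [load 33/34]
  22 → USB stick 5 (new)  [load 22/34]
  10 → USB stick 5  [load 32/34]
  9 → USB stick 2  [load 28/34]
  18 → USB stick 6 (new)  [load 18/34]
6 USB sticks opened.

6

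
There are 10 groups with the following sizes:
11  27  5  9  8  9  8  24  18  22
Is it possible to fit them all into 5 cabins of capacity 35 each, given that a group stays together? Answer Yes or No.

Yes

A valid assignment using 5 cabins:
  cabin 1: 27 + 8 = 35
  cabin 2: 24 + 11 = 35
  cabin 3: 22 + 9 = 31
  cabin 4: 18 + 9 + 8 = 35
  cabin 5: 5 = 5
Every load is within 35, so 5 cabins suffice.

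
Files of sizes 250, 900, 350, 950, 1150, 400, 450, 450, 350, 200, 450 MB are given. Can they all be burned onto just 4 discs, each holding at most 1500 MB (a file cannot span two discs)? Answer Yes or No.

A valid assignment using 4 discs:
  disc 1: 1150 + 350 = 1500
  disc 2: 950 + 450 = 1400
  disc 3: 900 + 400 + 200 = 1500
  disc 4: 450 + 450 + 350 + 250 = 1500
Every load is within 1500 MB, so 4 discs suffice.

Yes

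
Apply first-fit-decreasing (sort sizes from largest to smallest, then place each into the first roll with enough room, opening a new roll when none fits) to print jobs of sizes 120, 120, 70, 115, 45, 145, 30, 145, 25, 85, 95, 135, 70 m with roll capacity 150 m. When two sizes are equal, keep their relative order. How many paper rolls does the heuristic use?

9

Sorted descending: 145, 145, 135, 120, 120, 115, 95, 85, 70, 70, 45, 30, 25.
  145 → roll 1 (new)  [load 145/150]
  145 → roll 2 (new)  [load 145/150]
  135 → roll 3 (new)  [load 135/150]
  120 → roll 4 (new)  [load 120/150]
  120 → roll 5 (new)  [load 120/150]
  115 → roll 6 (new)  [load 115/150]
  95 → roll 7 (new)  [load 95/150]
  85 → roll 8 (new)  [load 85/150]
  70 → roll 9 (new)  [load 70/150]
  70 → roll 9  [load 140/150]
  45 → roll 7  [load 140/150]
  30 → roll 4  [load 150/150]
  25 → roll 5  [load 145/150]
9 paper rolls opened.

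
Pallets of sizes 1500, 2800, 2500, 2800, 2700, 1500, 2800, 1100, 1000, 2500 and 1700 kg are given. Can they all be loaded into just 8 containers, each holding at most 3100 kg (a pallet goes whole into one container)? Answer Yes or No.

Total = 22900 kg; ⌈22900/3100⌉ = 8.
The bound of 8 does not rule out 8, but exhaustive search shows no assignment into 8 containers of capacity 3100 kg exists — the minimum is 9.

No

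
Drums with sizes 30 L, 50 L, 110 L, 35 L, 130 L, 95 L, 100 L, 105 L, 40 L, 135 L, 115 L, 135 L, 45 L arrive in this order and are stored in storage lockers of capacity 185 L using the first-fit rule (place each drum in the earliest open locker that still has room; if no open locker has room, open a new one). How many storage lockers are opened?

  30 → locker 1 (new)  [load 30/185]
  50 → locker 1  [load 80/185]
  110 → locker 2 (new)  [load 110/185]
  35 → locker 1  [load 115/185]
  130 → locker 3 (new)  [load 130/185]
  95 → locker 4 (new)  [load 95/185]
  100 → locker 5 (new)  [load 100/185]
  105 → locker 6 (new)  [load 105/185]
  40 → locker 1  [load 155/185]
  135 → locker 7 (new)  [load 135/185]
  115 → locker 8 (new)  [load 115/185]
  135 → locker 9 (new)  [load 135/185]
  45 → locker 2  [load 155/185]
9 storage lockers opened.

9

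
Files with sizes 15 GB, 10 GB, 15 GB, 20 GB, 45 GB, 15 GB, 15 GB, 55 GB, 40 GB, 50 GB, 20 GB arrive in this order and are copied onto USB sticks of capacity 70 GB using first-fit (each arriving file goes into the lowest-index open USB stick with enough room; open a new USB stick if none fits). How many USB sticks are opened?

  15 → USB stick 1 (new)  [load 15/70]
  10 → USB stick 1  [load 25/70]
  15 → USB stick 1  [load 40/70]
  20 → USB stick 1  [load 60/70]
  45 → USB stick 2 (new)  [load 45/70]
  15 → USB stick 2  [load 60/70]
  15 → USB stick 3 (new)  [load 15/70]
  55 → USB stick 3  [load 70/70]
  40 → USB stick 4 (new)  [load 40/70]
  50 → USB stick 5 (new)  [load 50/70]
  20 → USB stick 4  [load 60/70]
5 USB sticks opened.

5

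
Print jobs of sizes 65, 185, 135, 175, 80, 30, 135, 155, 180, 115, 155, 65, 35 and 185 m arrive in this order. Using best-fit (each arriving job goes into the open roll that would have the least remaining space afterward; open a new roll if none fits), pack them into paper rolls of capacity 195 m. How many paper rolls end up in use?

  65 → roll 1 (new)  [load 65/195]
  185 → roll 2 (new)  [load 185/195]
  135 → roll 3 (new)  [load 135/195]
  175 → roll 4 (new)  [load 175/195]
  80 → roll 1  [load 145/195]
  30 → roll 1  [load 175/195]
  135 → roll 5 (new)  [load 135/195]
  155 → roll 6 (new)  [load 155/195]
  180 → roll 7 (new)  [load 180/195]
  115 → roll 8 (new)  [load 115/195]
  155 → roll 9 (new)  [load 155/195]
  65 → roll 8  [load 180/195]
  35 → roll 6  [load 190/195]
  185 → roll 10 (new)  [load 185/195]
10 paper rolls opened.

10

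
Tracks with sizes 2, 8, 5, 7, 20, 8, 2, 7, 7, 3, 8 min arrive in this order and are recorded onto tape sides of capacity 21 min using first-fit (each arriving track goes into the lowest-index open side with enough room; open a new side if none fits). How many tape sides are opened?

5

  2 → side 1 (new)  [load 2/21]
  8 → side 1  [load 10/21]
  5 → side 1  [load 15/21]
  7 → side 2 (new)  [load 7/21]
  20 → side 3 (new)  [load 20/21]
  8 → side 2  [load 15/21]
  2 → side 1  [load 17/21]
  7 → side 4 (new)  [load 7/21]
  7 → side 4  [load 14/21]
  3 → side 1  [load 20/21]
  8 → side 5 (new)  [load 8/21]
5 tape sides opened.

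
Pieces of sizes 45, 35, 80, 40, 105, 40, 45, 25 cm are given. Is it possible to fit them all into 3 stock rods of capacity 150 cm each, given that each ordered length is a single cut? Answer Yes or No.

A valid assignment using 3 stock rods:
  stock rod 1: 105 + 45 = 150
  stock rod 2: 80 + 45 + 25 = 150
  stock rod 3: 40 + 40 + 35 = 115
Every load is within 150 cm, so 3 stock rods suffice.

Yes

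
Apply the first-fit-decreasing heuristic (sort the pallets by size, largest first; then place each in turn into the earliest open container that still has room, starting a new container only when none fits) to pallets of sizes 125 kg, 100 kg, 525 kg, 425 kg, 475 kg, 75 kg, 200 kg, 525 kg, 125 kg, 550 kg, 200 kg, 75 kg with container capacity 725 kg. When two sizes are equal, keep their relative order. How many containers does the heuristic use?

Sorted descending: 550, 525, 525, 475, 425, 200, 200, 125, 125, 100, 75, 75.
  550 → container 1 (new)  [load 550/725]
  525 → container 2 (new)  [load 525/725]
  525 → container 3 (new)  [load 525/725]
  475 → container 4 (new)  [load 475/725]
  425 → container 5 (new)  [load 425/725]
  200 → container 2  [load 725/725]
  200 → container 3  [load 725/725]
  125 → container 1  [load 675/725]
  125 → container 4  [load 600/725]
  100 → container 4  [load 700/725]
  75 → container 5  [load 500/725]
  75 → container 5  [load 575/725]
5 containers opened.

5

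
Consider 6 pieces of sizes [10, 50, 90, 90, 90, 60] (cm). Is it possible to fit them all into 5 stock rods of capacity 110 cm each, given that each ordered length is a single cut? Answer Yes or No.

Yes

A valid assignment using 4 stock rods:
  stock rod 1: 90 + 10 = 100
  stock rod 2: 90 = 90
  stock rod 3: 90 = 90
  stock rod 4: 60 + 50 = 110
That uses only 4 ≤ 5, so 5 stock rods are enough.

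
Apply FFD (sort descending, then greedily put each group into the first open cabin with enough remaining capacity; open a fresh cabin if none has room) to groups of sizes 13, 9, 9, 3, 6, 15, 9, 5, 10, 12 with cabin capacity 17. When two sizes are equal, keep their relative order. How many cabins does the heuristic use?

Sorted descending: 15, 13, 12, 10, 9, 9, 9, 6, 5, 3.
  15 → cabin 1 (new)  [load 15/17]
  13 → cabin 2 (new)  [load 13/17]
  12 → cabin 3 (new)  [load 12/17]
  10 → cabin 4 (new)  [load 10/17]
  9 → cabin 5 (new)  [load 9/17]
  9 → cabin 6 (new)  [load 9/17]
  9 → cabin 7 (new)  [load 9/17]
  6 → cabin 4  [load 16/17]
  5 → cabin 3  [load 17/17]
  3 → cabin 2  [load 16/17]
7 cabins opened.

7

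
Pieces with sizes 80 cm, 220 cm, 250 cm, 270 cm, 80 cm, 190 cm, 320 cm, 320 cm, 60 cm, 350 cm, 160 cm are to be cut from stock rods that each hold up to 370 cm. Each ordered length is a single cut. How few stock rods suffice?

7

Total = 350 + 320 + 320 + 270 + 250 + 220 + 190 + 160 + 80 + 80 + 60 = 2300 cm.
Lower bound: ⌈2300/370⌉ = 7 stock rods.
A packing using 7 stock rods:
  stock rod 1: 350 = 350
  stock rod 2: 320 = 320
  stock rod 3: 320 = 320
  stock rod 4: 270 + 80 = 350
  stock rod 5: 250 + 80 = 330
  stock rod 6: 220 + 60 = 280
  stock rod 7: 190 + 160 = 350
This matches the lower bound, so 7 is optimal.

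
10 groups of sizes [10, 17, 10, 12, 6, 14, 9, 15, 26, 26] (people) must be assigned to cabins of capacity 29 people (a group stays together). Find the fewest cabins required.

6

Total = 26 + 26 + 17 + 15 + 14 + 12 + 10 + 10 + 9 + 6 = 145 people.
Lower bound: ⌈145/29⌉ = 5 cabins.
A packing using 6 cabins:
  cabin 1: 26 = 26
  cabin 2: 26 = 26
  cabin 3: 17 + 12 = 29
  cabin 4: 15 + 14 = 29
  cabin 5: 10 + 10 + 9 = 29
  cabin 6: 6 = 6
No arrangement into 5 cabins stays within capacity, so 6 is optimal.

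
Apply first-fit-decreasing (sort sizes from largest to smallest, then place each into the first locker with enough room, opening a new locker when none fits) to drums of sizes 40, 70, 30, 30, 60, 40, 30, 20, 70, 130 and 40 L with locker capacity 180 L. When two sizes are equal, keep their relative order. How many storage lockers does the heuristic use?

4

Sorted descending: 130, 70, 70, 60, 40, 40, 40, 30, 30, 30, 20.
  130 → locker 1 (new)  [load 130/180]
  70 → locker 2 (new)  [load 70/180]
  70 → locker 2  [load 140/180]
  60 → locker 3 (new)  [load 60/180]
  40 → locker 1  [load 170/180]
  40 → locker 2  [load 180/180]
  40 → locker 3  [load 100/180]
  30 → locker 3  [load 130/180]
  30 → locker 3  [load 160/180]
  30 → locker 4 (new)  [load 30/180]
  20 → locker 3  [load 180/180]
4 storage lockers opened.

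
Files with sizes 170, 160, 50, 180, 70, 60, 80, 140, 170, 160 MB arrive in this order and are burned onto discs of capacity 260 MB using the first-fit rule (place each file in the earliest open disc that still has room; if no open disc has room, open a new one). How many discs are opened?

6

  170 → disc 1 (new)  [load 170/260]
  160 → disc 2 (new)  [load 160/260]
  50 → disc 1  [load 220/260]
  180 → disc 3 (new)  [load 180/260]
  70 → disc 2  [load 230/260]
  60 → disc 3  [load 240/260]
  80 → disc 4 (new)  [load 80/260]
  140 → disc 4  [load 220/260]
  170 → disc 5 (new)  [load 170/260]
  160 → disc 6 (new)  [load 160/260]
6 discs opened.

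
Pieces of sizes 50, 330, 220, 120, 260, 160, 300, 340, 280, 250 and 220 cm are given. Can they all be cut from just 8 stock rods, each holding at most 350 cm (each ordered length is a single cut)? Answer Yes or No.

No

Total = 2530 cm; ⌈2530/350⌉ = 8.
The bound of 8 does not rule out 8, but exhaustive search shows no assignment into 8 stock rods of capacity 350 cm exists — the minimum is 9.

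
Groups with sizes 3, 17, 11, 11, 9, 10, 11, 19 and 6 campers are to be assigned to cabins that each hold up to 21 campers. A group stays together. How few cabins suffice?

5

Total = 19 + 17 + 11 + 11 + 11 + 10 + 9 + 6 + 3 = 97 campers.
Lower bound: ⌈97/21⌉ = 5 cabins.
A packing using 5 cabins:
  cabin 1: 19 = 19
  cabin 2: 17 + 3 = 20
  cabin 3: 11 + 10 = 21
  cabin 4: 11 + 9 = 20
  cabin 5: 11 + 6 = 17
This matches the lower bound, so 5 is optimal.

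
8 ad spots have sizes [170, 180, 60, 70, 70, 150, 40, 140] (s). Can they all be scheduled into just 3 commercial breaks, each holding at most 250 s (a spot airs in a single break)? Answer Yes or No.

Total = 880 s; ⌈880/250⌉ = 4.
At least 4 commercial breaks are required, but only 3 are allowed.

No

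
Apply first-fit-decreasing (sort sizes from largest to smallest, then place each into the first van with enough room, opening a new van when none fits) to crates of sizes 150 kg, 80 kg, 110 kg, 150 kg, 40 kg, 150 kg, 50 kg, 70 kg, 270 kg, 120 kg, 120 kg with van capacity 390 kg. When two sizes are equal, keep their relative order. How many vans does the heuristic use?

4

Sorted descending: 270, 150, 150, 150, 120, 120, 110, 80, 70, 50, 40.
  270 → van 1 (new)  [load 270/390]
  150 → van 2 (new)  [load 150/390]
  150 → van 2  [load 300/390]
  150 → van 3 (new)  [load 150/390]
  120 → van 1  [load 390/390]
  120 → van 3  [load 270/390]
  110 → van 3  [load 380/390]
  80 → van 2  [load 380/390]
  70 → van 4 (new)  [load 70/390]
  50 → van 4  [load 120/390]
  40 → van 4  [load 160/390]
4 vans opened.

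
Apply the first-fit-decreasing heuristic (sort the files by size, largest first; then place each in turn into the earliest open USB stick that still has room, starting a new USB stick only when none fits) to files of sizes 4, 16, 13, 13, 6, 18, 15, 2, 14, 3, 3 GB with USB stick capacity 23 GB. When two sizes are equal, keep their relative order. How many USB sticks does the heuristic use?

6

Sorted descending: 18, 16, 15, 14, 13, 13, 6, 4, 3, 3, 2.
  18 → USB stick 1 (new)  [load 18/23]
  16 → USB stick 2 (new)  [load 16/23]
  15 → USB stick 3 (new)  [load 15/23]
  14 → USB stick 4 (new)  [load 14/23]
  13 → USB stick 5 (new)  [load 13/23]
  13 → USB stick 6 (new)  [load 13/23]
  6 → USB stick 2  [load 22/23]
  4 → USB stick 1  [load 22/23]
  3 → USB stick 3  [load 18/23]
  3 → USB stick 3  [load 21/23]
  2 → USB stick 3  [load 23/23]
6 USB sticks opened.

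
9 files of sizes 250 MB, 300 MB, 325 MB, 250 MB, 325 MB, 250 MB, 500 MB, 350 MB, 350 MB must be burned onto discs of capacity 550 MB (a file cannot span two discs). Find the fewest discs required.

7

Total = 500 + 350 + 350 + 325 + 325 + 300 + 250 + 250 + 250 = 2900 MB.
Lower bound: ⌈2900/550⌉ = 6 discs.
A packing using 7 discs:
  disc 1: 500 = 500
  disc 2: 350 = 350
  disc 3: 350 = 350
  disc 4: 325 = 325
  disc 5: 325 = 325
  disc 6: 300 + 250 = 550
  disc 7: 250 + 250 = 500
No arrangement into 6 discs stays within capacity, so 7 is optimal.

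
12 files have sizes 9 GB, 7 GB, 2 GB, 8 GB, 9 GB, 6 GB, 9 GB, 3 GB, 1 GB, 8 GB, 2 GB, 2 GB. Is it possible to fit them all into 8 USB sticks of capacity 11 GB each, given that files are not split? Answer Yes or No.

Yes

A valid assignment using 7 USB sticks:
  USB stick 1: 9 + 2 = 11
  USB stick 2: 9 + 2 = 11
  USB stick 3: 9 + 2 = 11
  USB stick 4: 8 + 3 = 11
  USB stick 5: 8 + 1 = 9
  USB stick 6: 7 = 7
  USB stick 7: 6 = 6
That uses only 7 ≤ 8, so 8 USB sticks are enough.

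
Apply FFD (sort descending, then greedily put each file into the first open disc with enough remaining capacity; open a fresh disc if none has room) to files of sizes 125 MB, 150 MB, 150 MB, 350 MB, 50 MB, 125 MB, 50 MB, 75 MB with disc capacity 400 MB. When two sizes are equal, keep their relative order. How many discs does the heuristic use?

Sorted descending: 350, 150, 150, 125, 125, 75, 50, 50.
  350 → disc 1 (new)  [load 350/400]
  150 → disc 2 (new)  [load 150/400]
  150 → disc 2  [load 300/400]
  125 → disc 3 (new)  [load 125/400]
  125 → disc 3  [load 250/400]
  75 → disc 2  [load 375/400]
  50 → disc 1  [load 400/400]
  50 → disc 3  [load 300/400]
3 discs opened.

3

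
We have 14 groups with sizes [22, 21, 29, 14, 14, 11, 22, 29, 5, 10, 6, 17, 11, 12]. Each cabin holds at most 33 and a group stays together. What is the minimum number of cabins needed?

7

Total = 29 + 29 + 22 + 22 + 21 + 17 + 14 + 14 + 12 + 11 + 11 + 10 + 6 + 5 = 223.
Lower bound: ⌈223/33⌉ = 7 cabins.
A packing using 7 cabins:
  cabin 1: 29 = 29
  cabin 2: 29 = 29
  cabin 3: 22 + 11 = 33
  cabin 4: 22 + 11 = 33
  cabin 5: 21 + 12 = 33
  cabin 6: 17 + 10 + 6 = 33
  cabin 7: 14 + 14 + 5 = 33
This matches the lower bound, so 7 is optimal.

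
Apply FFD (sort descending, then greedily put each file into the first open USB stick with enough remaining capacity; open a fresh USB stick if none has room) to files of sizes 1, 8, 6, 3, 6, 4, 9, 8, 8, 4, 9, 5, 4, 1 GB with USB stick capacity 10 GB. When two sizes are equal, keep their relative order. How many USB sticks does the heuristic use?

9

Sorted descending: 9, 9, 8, 8, 8, 6, 6, 5, 4, 4, 4, 3, 1, 1.
  9 → USB stick 1 (new)  [load 9/10]
  9 → USB stick 2 (new)  [load 9/10]
  8 → USB stick 3 (new)  [load 8/10]
  8 → USB stick 4 (new)  [load 8/10]
  8 → USB stick 5 (new)  [load 8/10]
  6 → USB stick 6 (new)  [load 6/10]
  6 → USB stick 7 (new)  [load 6/10]
  5 → USB stick 8 (new)  [load 5/10]
  4 → USB stick 6  [load 10/10]
  4 → USB stick 7  [load 10/10]
  4 → USB stick 8  [load 9/10]
  3 → USB stick 9 (new)  [load 3/10]
  1 → USB stick 1  [load 10/10]
  1 → USB stick 2  [load 10/10]
9 USB sticks opened.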